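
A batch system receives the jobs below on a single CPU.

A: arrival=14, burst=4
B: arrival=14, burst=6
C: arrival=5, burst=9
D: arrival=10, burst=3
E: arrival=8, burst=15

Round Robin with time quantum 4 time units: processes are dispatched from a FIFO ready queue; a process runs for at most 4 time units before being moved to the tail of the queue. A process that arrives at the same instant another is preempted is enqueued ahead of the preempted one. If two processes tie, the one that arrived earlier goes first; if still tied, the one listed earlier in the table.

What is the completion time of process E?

42

Timeline: | idle 0-5 | C 5-9 | E 9-13 | C 13-17 | D 17-20 | E 20-24 | A 24-28 | B 28-32 | C 32-33 | E 33-37 | B 37-39 | E 39-42 |
Completion: A=28  B=39  C=33  D=20  E=42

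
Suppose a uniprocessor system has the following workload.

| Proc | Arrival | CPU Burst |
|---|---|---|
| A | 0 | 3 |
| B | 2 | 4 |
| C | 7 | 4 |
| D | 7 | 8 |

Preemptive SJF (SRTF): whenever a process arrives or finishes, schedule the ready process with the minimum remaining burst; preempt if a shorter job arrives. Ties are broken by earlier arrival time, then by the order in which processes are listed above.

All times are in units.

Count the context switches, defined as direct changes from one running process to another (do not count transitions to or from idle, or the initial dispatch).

Timeline: | A 0-3 | B 3-7 | C 7-11 | D 11-19 |
Completion: A=3  B=7  C=11  D=19
Turnaround (C−A): A=3  B=5  C=4  D=12

3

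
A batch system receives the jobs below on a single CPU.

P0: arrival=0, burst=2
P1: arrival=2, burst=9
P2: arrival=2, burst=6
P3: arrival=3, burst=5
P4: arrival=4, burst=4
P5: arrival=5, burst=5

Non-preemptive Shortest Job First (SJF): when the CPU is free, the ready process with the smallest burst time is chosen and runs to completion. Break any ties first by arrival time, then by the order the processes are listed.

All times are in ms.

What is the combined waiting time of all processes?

45

Timeline: | P0 0-2 | P2 2-8 | P4 8-12 | P3 12-17 | P5 17-22 | P1 22-31 |
Completion: P0=2  P1=31  P2=8  P3=17  P4=12  P5=22
Waiting = turnaround − burst: P0=0, P1=20, P2=0, P3=9, P4=4, P5=12
Total waiting = 0 + 20 + 0 + 9 + 4 + 12 = 45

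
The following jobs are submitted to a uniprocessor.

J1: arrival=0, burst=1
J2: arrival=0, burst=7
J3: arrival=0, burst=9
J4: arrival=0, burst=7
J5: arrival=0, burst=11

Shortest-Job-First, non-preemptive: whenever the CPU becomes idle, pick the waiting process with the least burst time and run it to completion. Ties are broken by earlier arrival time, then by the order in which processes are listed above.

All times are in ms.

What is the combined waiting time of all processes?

Schedule: | J1 0-1 | J2 1-8 | J4 8-15 | J3 15-24 | J5 24-35 |
Completion: J1=1  J2=8  J3=24  J4=15  J5=35
Turnaround (C−A): J1=1  J2=8  J3=24  J4=15  J5=35
Waiting = turnaround − burst: J1=0, J2=1, J3=15, J4=8, J5=24
Total waiting = 0 + 1 + 15 + 8 + 24 = 48

48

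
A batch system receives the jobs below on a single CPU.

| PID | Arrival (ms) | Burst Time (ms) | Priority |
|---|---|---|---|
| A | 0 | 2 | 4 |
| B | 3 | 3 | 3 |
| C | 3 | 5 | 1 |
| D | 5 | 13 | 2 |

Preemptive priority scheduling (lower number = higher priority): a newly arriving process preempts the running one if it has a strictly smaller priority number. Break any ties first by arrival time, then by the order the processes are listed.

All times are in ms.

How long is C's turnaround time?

5

Gantt: | A 0-2 | idle 2-3 | C 3-8 | D 8-21 | B 21-24 |
Completion: A=2  B=24  C=8  D=21
Turnaround (C−A): A=2  B=21  C=5  D=16
Turnaround(C) = completion − arrival = 8 − 3 = 5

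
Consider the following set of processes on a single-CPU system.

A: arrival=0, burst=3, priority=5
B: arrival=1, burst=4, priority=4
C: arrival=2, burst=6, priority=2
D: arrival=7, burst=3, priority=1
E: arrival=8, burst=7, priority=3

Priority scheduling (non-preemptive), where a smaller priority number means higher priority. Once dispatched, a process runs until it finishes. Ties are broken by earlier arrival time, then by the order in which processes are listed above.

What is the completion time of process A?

Timeline: | A 0-3 | C 3-9 | D 9-12 | E 12-19 | B 19-23 |
Completion: A=3  B=23  C=9  D=12  E=19
Turnaround (C−A): A=3  B=22  C=7  D=5  E=11

3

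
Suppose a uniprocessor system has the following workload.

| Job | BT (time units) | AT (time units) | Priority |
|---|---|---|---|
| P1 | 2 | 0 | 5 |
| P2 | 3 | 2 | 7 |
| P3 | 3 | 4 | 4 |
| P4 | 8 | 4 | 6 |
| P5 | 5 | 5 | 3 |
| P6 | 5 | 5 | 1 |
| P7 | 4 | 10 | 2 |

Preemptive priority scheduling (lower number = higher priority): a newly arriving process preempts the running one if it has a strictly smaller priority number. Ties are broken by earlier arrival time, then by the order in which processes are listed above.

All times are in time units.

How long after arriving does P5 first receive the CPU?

Timeline: | P1 0-2 | P2 2-4 | P3 4-5 | P6 5-10 | P7 10-14 | P5 14-19 | P3 19-21 | P4 21-29 | P2 29-30 |
Completion: P1=2  P2=30  P3=21  P4=29  P5=19  P6=10  P7=14
Response(P5) = first start − arrival = 14 − 5 = 9

9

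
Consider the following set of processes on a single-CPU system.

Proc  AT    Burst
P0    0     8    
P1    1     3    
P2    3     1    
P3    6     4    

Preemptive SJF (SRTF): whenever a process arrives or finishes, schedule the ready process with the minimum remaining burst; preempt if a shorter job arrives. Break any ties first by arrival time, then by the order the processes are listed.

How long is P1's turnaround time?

3

Schedule: | P0 0-1 | P1 1-4 | P2 4-5 | P0 5-6 | P3 6-10 | P0 10-16 |
Completion: P0=16  P1=4  P2=5  P3=10
Turnaround (C−A): P0=16  P1=3  P2=2  P3=4
Turnaround(P1) = completion − arrival = 4 − 1 = 3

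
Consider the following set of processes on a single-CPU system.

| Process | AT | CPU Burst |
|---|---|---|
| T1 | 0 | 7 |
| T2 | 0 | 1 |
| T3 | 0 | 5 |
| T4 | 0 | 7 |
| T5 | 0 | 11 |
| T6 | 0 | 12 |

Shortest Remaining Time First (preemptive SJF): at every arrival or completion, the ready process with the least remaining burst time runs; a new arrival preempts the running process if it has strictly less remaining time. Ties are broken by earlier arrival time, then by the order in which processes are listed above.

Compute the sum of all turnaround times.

114

Gantt: | T2 0-1 | T3 1-6 | T1 6-13 | T4 13-20 | T5 20-31 | T6 31-43 |
Completion: T1=13  T2=1  T3=6  T4=20  T5=31  T6=43
Turnaround (C−A): T1=13  T2=1  T3=6  T4=20  T5=31  T6=43
Turnaround = completion − arrival: T1=13, T2=1, T3=6, T4=20, T5=31, T6=43
Total turnaround = 13 + 1 + 6 + 20 + 31 + 43 = 114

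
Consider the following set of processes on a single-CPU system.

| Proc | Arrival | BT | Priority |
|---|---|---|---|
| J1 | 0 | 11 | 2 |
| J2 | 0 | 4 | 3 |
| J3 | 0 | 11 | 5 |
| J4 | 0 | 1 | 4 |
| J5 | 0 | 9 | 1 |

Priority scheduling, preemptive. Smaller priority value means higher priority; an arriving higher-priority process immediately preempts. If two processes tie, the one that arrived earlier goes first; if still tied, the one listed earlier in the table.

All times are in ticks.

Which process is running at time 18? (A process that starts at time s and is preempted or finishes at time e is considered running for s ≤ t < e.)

J1

Schedule: | J5 0-9 | J1 9-20 | J2 20-24 | J4 24-25 | J3 25-36 |
Completion: J1=20  J2=24  J3=36  J4=25  J5=9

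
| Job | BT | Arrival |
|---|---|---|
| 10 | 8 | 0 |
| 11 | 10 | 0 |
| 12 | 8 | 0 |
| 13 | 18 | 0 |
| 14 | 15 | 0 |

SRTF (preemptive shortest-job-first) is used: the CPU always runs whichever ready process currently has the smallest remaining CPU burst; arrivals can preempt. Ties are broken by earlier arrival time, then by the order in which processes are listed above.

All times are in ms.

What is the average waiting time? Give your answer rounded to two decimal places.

Schedule: | 10 0-8 | 12 8-16 | 11 16-26 | 14 26-41 | 13 41-59 |
Completion: 10=8  11=26  12=16  13=59  14=41
Waiting times: 10=0, 11=16, 12=8, 13=41, 14=26
Average waiting = (0+16+8+41+26) / 5 = 91/5 = 18.20

18.20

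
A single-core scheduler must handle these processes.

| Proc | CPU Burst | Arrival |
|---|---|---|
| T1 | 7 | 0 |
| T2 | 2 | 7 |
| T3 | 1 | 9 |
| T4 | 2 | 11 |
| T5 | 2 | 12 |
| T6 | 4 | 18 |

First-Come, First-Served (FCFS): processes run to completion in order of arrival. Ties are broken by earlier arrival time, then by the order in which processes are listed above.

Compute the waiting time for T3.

Gantt: | T1 0-7 | T2 7-9 | T3 9-10 | idle 10-11 | T4 11-13 | T5 13-15 | idle 15-18 | T6 18-22 |
Completion: T1=7  T2=9  T3=10  T4=13  T5=15  T6=22
Turnaround (C−A): T1=7  T2=2  T3=1  T4=2  T5=3  T6=4
Waiting(T3) = turnaround − burst = 1 − 1 = 0

0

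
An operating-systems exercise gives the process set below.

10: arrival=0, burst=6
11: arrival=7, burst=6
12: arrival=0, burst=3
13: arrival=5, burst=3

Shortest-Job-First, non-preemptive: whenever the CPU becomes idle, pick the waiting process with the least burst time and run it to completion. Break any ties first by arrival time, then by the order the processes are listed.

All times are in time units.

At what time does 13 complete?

Gantt: | 12 0-3 | 10 3-9 | 13 9-12 | 11 12-18 |
Completion: 10=9  11=18  12=3  13=12

12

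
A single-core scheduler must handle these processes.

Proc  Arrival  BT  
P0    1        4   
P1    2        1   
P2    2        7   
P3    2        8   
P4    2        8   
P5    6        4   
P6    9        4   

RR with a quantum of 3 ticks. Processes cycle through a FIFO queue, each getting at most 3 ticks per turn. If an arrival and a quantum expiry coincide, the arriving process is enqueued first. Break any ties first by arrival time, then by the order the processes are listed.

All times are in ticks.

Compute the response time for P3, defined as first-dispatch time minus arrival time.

6

Gantt: | idle 0-1 | P0 1-4 | P1 4-5 | P2 5-8 | P3 8-11 | P4 11-14 | P0 14-15 | P5 15-18 | P2 18-21 | P6 21-24 | P3 24-27 | P4 27-30 | P5 30-31 | P2 31-32 | P6 32-33 | P3 33-35 | P4 35-37 |
Completion: P0=15  P1=5  P2=32  P3=35  P4=37  P5=31  P6=33
Response(P3) = first start − arrival = 8 − 2 = 6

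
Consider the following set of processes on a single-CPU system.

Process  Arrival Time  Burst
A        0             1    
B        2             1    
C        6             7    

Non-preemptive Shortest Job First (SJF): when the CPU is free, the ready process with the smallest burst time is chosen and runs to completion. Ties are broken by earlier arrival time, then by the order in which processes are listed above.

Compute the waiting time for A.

Schedule: | A 0-1 | idle 1-2 | B 2-3 | idle 3-6 | C 6-13 |
Completion: A=1  B=3  C=13
Turnaround (C−A): A=1  B=1  C=7
Waiting(A) = turnaround − burst = 1 − 1 = 0

0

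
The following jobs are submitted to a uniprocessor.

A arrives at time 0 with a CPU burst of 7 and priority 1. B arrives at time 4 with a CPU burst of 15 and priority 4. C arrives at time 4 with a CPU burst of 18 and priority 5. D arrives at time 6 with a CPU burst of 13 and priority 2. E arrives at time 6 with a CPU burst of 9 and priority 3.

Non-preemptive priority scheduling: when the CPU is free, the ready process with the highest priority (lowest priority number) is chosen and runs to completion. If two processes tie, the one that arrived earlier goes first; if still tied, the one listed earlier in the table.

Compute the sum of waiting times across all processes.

Schedule: | A 0-7 | D 7-20 | E 20-29 | B 29-44 | C 44-62 |
Completion: A=7  B=44  C=62  D=20  E=29
Turnaround (C−A): A=7  B=40  C=58  D=14  E=23
Waiting = turnaround − burst: A=0, B=25, C=40, D=1, E=14
Total waiting = 0 + 25 + 40 + 1 + 14 = 80

80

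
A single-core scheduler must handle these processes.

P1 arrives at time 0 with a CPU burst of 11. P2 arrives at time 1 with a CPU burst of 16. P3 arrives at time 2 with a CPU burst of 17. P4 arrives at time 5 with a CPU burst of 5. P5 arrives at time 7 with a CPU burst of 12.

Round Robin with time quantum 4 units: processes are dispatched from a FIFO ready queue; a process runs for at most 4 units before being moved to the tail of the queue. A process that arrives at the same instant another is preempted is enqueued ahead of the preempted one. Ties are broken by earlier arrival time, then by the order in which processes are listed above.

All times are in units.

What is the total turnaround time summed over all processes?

225

Schedule: | P1 0-4 | P2 4-8 | P3 8-12 | P1 12-16 | P4 16-20 | P5 20-24 | P2 24-28 | P3 28-32 | P1 32-35 | P4 35-36 | P5 36-40 | P2 40-44 | P3 44-48 | P5 48-52 | P2 52-56 | P3 56-61 |
Completion: P1=35  P2=56  P3=61  P4=36  P5=52
Turnaround (C−A): P1=35  P2=55  P3=59  P4=31  P5=45
Turnaround = completion − arrival: P1=35, P2=55, P3=59, P4=31, P5=45
Total turnaround = 35 + 55 + 59 + 31 + 45 = 225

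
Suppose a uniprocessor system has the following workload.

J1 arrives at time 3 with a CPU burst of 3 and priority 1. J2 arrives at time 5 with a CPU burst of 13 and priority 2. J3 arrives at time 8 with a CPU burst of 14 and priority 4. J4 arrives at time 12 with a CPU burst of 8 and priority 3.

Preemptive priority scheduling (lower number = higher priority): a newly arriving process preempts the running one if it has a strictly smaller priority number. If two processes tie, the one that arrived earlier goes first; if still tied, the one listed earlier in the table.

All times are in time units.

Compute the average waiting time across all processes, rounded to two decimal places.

6.75

Timeline: | idle 0-3 | J1 3-6 | J2 6-19 | J4 19-27 | J3 27-41 |
Completion: J1=6  J2=19  J3=41  J4=27
Turnaround (C−A): J1=3  J2=14  J3=33  J4=15
Waiting times: J1=0, J2=1, J3=19, J4=7
Average waiting = (0+1+19+7) / 4 = 27/4 = 6.75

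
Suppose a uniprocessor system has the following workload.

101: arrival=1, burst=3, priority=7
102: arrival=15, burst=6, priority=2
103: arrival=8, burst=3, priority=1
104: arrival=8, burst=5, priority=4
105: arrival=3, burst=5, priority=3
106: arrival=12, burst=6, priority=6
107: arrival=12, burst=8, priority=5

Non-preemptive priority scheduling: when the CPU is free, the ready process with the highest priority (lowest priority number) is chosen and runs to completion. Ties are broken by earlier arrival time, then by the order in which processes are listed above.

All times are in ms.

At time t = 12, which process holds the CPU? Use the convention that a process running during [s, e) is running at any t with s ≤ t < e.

Schedule: | idle 0-1 | 101 1-4 | 105 4-9 | 103 9-12 | 104 12-17 | 102 17-23 | 107 23-31 | 106 31-37 |
Completion: 101=4  102=23  103=12  104=17  105=9  106=37  107=31
Turnaround (C−A): 101=3  102=8  103=4  104=9  105=6  106=25  107=19

104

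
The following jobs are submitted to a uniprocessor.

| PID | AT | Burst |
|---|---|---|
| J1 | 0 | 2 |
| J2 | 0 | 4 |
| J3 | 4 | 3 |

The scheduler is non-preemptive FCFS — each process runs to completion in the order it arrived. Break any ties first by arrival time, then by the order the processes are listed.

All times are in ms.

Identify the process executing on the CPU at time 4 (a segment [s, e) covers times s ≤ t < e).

J2

Gantt: | J1 0-2 | J2 2-6 | J3 6-9 |
Completion: J1=2  J2=6  J3=9
Turnaround (C−A): J1=2  J2=6  J3=5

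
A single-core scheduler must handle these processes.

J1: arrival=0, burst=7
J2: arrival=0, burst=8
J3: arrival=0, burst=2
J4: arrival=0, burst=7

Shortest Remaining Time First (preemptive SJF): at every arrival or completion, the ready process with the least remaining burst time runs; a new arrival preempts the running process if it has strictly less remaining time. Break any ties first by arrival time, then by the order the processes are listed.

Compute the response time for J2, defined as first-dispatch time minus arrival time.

16

Schedule: | J3 0-2 | J1 2-9 | J4 9-16 | J2 16-24 |
Completion: J1=9  J2=24  J3=2  J4=16
Response(J2) = first start − arrival = 16 − 0 = 16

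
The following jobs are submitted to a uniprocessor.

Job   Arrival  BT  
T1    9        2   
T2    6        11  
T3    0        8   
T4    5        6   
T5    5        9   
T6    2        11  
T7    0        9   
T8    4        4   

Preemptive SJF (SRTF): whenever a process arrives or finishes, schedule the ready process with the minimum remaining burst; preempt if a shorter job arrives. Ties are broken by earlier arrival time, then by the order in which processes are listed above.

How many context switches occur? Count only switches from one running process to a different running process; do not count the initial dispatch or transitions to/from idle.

8

Schedule: | T3 0-8 | T8 8-9 | T1 9-11 | T8 11-14 | T4 14-20 | T7 20-29 | T5 29-38 | T6 38-49 | T2 49-60 |
Completion: T1=11  T2=60  T3=8  T4=20  T5=38  T6=49  T7=29  T8=14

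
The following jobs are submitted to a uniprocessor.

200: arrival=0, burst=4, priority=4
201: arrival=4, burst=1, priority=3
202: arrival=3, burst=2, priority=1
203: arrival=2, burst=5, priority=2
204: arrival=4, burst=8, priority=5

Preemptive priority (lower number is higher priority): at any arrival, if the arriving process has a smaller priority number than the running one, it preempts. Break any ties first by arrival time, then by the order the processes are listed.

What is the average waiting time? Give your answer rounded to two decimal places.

4.60

Schedule: | 200 0-2 | 203 2-3 | 202 3-5 | 203 5-9 | 201 9-10 | 200 10-12 | 204 12-20 |
Completion: 200=12  201=10  202=5  203=9  204=20
Turnaround (C−A): 200=12  201=6  202=2  203=7  204=16
Waiting times: 200=8, 201=5, 202=0, 203=2, 204=8
Average waiting = (8+5+0+2+8) / 5 = 23/5 = 4.60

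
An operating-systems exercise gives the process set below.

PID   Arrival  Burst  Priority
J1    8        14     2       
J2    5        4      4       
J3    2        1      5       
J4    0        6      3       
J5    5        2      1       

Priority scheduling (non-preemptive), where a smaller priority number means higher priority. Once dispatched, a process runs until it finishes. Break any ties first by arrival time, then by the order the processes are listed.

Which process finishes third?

J1

Gantt: | J4 0-6 | J5 6-8 | J1 8-22 | J2 22-26 | J3 26-27 |
Completion: J1=22  J2=26  J3=27  J4=6  J5=8
Turnaround (C−A): J1=14  J2=21  J3=25  J4=6  J5=3
Finish order: J4 → J5 → J1 → J2 → J3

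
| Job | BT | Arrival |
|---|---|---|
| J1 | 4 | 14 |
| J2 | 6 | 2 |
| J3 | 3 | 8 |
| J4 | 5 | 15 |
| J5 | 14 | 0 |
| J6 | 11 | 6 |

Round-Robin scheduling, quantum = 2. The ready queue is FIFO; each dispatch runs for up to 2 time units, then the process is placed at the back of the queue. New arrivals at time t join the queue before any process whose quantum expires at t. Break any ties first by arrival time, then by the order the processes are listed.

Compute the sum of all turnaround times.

Gantt: | J5 0-2 | J2 2-4 | J5 4-6 | J2 6-8 | J6 8-10 | J5 10-12 | J3 12-14 | J2 14-16 | J6 16-18 | J5 18-20 | J1 20-22 | J3 22-23 | J4 23-25 | J6 25-27 | J5 27-29 | J1 29-31 | J4 31-33 | J6 33-35 | J5 35-37 | J4 37-38 | J6 38-40 | J5 40-42 | J6 42-43 |
Completion: J1=31  J2=16  J3=23  J4=38  J5=42  J6=43
Turnaround (C−A): J1=17  J2=14  J3=15  J4=23  J5=42  J6=37
Turnaround = completion − arrival: J1=17, J2=14, J3=15, J4=23, J5=42, J6=37
Total turnaround = 17 + 14 + 15 + 23 + 42 + 37 = 148

148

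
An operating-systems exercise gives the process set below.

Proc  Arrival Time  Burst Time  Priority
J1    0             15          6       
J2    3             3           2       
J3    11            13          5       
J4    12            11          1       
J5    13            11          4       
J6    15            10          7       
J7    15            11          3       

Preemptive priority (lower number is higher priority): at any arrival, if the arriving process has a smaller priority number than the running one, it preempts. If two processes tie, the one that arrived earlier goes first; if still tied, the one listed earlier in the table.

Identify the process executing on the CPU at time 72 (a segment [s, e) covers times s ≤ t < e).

Schedule: | J1 0-3 | J2 3-6 | J1 6-11 | J3 11-12 | J4 12-23 | J7 23-34 | J5 34-45 | J3 45-57 | J1 57-64 | J6 64-74 |
Completion: J1=64  J2=6  J3=57  J4=23  J5=45  J6=74  J7=34
Turnaround (C−A): J1=64  J2=3  J3=46  J4=11  J5=32  J6=59  J7=19

J6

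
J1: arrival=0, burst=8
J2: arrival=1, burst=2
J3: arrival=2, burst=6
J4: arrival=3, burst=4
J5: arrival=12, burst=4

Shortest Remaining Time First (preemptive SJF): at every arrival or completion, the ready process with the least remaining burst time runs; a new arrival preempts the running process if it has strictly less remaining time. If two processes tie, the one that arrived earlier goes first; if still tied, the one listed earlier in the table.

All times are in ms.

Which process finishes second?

J4

Schedule: | J1 0-1 | J2 1-3 | J4 3-7 | J3 7-13 | J5 13-17 | J1 17-24 |
Completion: J1=24  J2=3  J3=13  J4=7  J5=17
Turnaround (C−A): J1=24  J2=2  J3=11  J4=4  J5=5
Finish order: J2 → J4 → J3 → J5 → J1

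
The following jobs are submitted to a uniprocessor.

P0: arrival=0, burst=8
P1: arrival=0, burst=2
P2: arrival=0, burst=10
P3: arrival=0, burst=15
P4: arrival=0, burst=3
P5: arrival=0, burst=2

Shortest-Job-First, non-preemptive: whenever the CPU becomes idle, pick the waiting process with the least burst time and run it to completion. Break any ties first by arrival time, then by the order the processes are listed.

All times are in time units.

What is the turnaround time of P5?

4

Gantt: | P1 0-2 | P5 2-4 | P4 4-7 | P0 7-15 | P2 15-25 | P3 25-40 |
Completion: P0=15  P1=2  P2=25  P3=40  P4=7  P5=4
Turnaround(P5) = completion − arrival = 4 − 0 = 4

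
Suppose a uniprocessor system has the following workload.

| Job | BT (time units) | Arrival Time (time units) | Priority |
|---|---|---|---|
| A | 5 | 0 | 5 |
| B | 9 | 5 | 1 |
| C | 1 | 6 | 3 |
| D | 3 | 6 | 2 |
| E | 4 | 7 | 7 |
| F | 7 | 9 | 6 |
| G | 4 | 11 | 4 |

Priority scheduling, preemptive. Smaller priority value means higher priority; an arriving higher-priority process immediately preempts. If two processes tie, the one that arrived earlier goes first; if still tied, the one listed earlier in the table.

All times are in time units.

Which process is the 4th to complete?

Schedule: | A 0-5 | B 5-14 | D 14-17 | C 17-18 | G 18-22 | F 22-29 | E 29-33 |
Completion: A=5  B=14  C=18  D=17  E=33  F=29  G=22
Turnaround (C−A): A=5  B=9  C=12  D=11  E=26  F=20  G=11
Finish order: A → B → D → C → G → F → E

C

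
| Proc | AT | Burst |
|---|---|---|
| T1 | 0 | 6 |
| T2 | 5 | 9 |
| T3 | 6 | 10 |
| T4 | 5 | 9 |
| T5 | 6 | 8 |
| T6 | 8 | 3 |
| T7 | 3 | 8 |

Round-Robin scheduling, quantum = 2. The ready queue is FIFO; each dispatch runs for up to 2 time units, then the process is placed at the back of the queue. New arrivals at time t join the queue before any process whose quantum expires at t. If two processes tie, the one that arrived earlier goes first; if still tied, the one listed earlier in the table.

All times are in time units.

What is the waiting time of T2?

36

Timeline: | T1 0-4 | T7 4-6 | T1 6-8 | T2 8-10 | T4 10-12 | T3 12-14 | T5 14-16 | T7 16-18 | T6 18-20 | T2 20-22 | T4 22-24 | T3 24-26 | T5 26-28 | T7 28-30 | T6 30-31 | T2 31-33 | T4 33-35 | T3 35-37 | T5 37-39 | T7 39-41 | T2 41-43 | T4 43-45 | T3 45-47 | T5 47-49 | T2 49-50 | T4 50-51 | T3 51-53 |
Completion: T1=8  T2=50  T3=53  T4=51  T5=49  T6=31  T7=41
Turnaround (C−A): T1=8  T2=45  T3=47  T4=46  T5=43  T6=23  T7=38
Waiting(T2) = turnaround − burst = 45 − 9 = 36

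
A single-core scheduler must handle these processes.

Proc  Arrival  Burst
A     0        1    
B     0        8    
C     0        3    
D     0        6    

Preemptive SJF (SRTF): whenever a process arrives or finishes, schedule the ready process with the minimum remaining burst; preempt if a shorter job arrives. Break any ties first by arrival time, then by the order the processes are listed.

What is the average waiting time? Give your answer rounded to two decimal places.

3.75

Gantt: | A 0-1 | C 1-4 | D 4-10 | B 10-18 |
Completion: A=1  B=18  C=4  D=10
Turnaround (C−A): A=1  B=18  C=4  D=10
Waiting times: A=0, B=10, C=1, D=4
Average waiting = (0+10+1+4) / 4 = 15/4 = 3.75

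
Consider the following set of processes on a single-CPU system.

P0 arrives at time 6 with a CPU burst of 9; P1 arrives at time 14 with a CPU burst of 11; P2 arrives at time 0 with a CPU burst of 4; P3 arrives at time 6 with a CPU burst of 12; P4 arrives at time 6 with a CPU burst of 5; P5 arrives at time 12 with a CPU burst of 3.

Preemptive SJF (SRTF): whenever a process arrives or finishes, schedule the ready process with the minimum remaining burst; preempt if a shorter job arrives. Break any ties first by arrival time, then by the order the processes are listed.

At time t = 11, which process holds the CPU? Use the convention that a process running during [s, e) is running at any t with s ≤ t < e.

Timeline: | P2 0-4 | idle 4-6 | P4 6-11 | P0 11-12 | P5 12-15 | P0 15-23 | P1 23-34 | P3 34-46 |
Completion: P0=23  P1=34  P2=4  P3=46  P4=11  P5=15
Turnaround (C−A): P0=17  P1=20  P2=4  P3=40  P4=5  P5=3

P0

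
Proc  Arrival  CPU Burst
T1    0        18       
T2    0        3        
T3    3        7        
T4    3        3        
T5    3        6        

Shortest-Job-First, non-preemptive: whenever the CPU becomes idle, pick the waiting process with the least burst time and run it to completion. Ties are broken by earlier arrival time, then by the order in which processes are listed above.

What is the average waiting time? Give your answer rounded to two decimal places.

Gantt: | T2 0-3 | T4 3-6 | T5 6-12 | T3 12-19 | T1 19-37 |
Completion: T1=37  T2=3  T3=19  T4=6  T5=12
Turnaround (C−A): T1=37  T2=3  T3=16  T4=3  T5=9
Waiting times: T1=19, T2=0, T3=9, T4=0, T5=3
Average waiting = (19+0+9+0+3) / 5 = 31/5 = 6.20

6.20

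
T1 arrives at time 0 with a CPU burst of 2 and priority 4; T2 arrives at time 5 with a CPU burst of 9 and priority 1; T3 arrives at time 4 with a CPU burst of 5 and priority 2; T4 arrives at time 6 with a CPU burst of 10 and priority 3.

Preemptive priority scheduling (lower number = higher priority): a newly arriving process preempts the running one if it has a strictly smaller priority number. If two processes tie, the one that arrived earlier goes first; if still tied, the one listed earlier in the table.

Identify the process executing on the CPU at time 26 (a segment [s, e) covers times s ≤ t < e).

Gantt: | T1 0-2 | idle 2-4 | T3 4-5 | T2 5-14 | T3 14-18 | T4 18-28 |
Completion: T1=2  T2=14  T3=18  T4=28
Turnaround (C−A): T1=2  T2=9  T3=14  T4=22

T4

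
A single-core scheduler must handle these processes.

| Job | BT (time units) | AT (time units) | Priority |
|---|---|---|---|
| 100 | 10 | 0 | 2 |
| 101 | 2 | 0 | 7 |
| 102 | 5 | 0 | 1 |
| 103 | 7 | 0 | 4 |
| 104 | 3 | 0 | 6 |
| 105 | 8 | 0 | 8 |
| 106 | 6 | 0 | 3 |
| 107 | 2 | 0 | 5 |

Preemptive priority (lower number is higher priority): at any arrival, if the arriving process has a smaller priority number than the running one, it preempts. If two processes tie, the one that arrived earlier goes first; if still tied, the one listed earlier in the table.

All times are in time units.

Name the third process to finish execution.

Timeline: | 102 0-5 | 100 5-15 | 106 15-21 | 103 21-28 | 107 28-30 | 104 30-33 | 101 33-35 | 105 35-43 |
Completion: 100=15  101=35  102=5  103=28  104=33  105=43  106=21  107=30
Turnaround (C−A): 100=15  101=35  102=5  103=28  104=33  105=43  106=21  107=30
Finish order: 102 → 100 → 106 → 103 → 107 → 104 → 101 → 105

106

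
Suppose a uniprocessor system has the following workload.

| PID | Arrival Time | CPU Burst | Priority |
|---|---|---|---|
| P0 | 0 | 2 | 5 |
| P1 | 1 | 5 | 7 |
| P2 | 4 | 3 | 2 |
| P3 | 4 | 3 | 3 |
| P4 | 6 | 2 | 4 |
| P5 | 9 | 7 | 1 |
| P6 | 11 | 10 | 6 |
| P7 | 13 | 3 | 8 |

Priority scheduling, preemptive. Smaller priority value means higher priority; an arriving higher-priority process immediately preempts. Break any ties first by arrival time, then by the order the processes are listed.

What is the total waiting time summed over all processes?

Gantt: | P0 0-2 | P1 2-4 | P2 4-7 | P3 7-9 | P5 9-16 | P3 16-17 | P4 17-19 | P6 19-29 | P1 29-32 | P7 32-35 |
Completion: P0=2  P1=32  P2=7  P3=17  P4=19  P5=16  P6=29  P7=35
Waiting = turnaround − burst: P0=0, P1=26, P2=0, P3=10, P4=11, P5=0, P6=8, P7=19
Total waiting = 0 + 26 + 0 + 10 + 11 + 0 + 8 + 19 = 74

74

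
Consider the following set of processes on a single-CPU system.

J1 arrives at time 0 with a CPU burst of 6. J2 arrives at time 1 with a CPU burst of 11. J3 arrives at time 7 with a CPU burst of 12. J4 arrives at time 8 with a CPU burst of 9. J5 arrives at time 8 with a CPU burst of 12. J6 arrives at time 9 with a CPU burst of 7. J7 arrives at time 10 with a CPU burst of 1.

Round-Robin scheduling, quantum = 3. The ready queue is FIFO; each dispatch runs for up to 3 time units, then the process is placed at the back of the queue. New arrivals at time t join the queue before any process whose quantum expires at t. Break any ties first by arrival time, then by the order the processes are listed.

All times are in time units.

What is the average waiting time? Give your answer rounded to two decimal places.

26.86

Schedule: | J1 0-3 | J2 3-6 | J1 6-9 | J2 9-12 | J3 12-15 | J4 15-18 | J5 18-21 | J6 21-24 | J7 24-25 | J2 25-28 | J3 28-31 | J4 31-34 | J5 34-37 | J6 37-40 | J2 40-42 | J3 42-45 | J4 45-48 | J5 48-51 | J6 51-52 | J3 52-55 | J5 55-58 |
Completion: J1=9  J2=42  J3=55  J4=48  J5=58  J6=52  J7=25
Waiting times: J1=3, J2=30, J3=36, J4=31, J5=38, J6=36, J7=14
Average waiting = (3+30+36+31+38+36+14) / 7 = 188/7 = 26.86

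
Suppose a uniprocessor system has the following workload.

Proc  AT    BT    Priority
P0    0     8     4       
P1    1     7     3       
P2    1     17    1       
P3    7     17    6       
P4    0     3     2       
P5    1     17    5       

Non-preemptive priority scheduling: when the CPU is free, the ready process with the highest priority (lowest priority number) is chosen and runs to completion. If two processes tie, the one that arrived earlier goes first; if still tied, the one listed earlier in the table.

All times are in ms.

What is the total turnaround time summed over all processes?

Timeline: | P4 0-3 | P2 3-20 | P1 20-27 | P0 27-35 | P5 35-52 | P3 52-69 |
Completion: P0=35  P1=27  P2=20  P3=69  P4=3  P5=52
Turnaround (C−A): P0=35  P1=26  P2=19  P3=62  P4=3  P5=51
Turnaround = completion − arrival: P0=35, P1=26, P2=19, P3=62, P4=3, P5=51
Total turnaround = 35 + 26 + 19 + 62 + 3 + 51 = 196

196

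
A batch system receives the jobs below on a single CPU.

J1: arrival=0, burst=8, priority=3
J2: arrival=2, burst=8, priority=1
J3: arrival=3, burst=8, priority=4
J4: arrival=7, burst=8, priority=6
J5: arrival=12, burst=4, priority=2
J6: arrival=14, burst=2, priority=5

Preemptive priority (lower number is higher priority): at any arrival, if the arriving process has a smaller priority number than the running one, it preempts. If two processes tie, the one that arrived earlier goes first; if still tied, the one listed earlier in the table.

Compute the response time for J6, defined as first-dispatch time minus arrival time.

14

Gantt: | J1 0-2 | J2 2-10 | J1 10-12 | J5 12-16 | J1 16-20 | J3 20-28 | J6 28-30 | J4 30-38 |
Completion: J1=20  J2=10  J3=28  J4=38  J5=16  J6=30
Response(J6) = first start − arrival = 28 − 14 = 14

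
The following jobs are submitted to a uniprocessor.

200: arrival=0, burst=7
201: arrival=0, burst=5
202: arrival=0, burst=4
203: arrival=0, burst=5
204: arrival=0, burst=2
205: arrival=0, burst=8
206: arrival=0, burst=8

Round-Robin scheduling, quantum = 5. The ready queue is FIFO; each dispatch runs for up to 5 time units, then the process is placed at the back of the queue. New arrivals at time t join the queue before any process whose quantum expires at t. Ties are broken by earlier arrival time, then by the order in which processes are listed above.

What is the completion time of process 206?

Schedule: | 200 0-5 | 201 5-10 | 202 10-14 | 203 14-19 | 204 19-21 | 205 21-26 | 206 26-31 | 200 31-33 | 205 33-36 | 206 36-39 |
Completion: 200=33  201=10  202=14  203=19  204=21  205=36  206=39
Turnaround (C−A): 200=33  201=10  202=14  203=19  204=21  205=36  206=39

39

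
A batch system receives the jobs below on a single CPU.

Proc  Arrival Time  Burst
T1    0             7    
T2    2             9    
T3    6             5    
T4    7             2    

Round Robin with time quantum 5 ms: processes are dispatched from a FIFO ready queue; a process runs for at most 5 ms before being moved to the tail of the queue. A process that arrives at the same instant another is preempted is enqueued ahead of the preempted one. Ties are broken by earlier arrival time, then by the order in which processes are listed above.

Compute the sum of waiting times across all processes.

Timeline: | T1 0-5 | T2 5-10 | T1 10-12 | T3 12-17 | T4 17-19 | T2 19-23 |
Completion: T1=12  T2=23  T3=17  T4=19
Waiting = turnaround − burst: T1=5, T2=12, T3=6, T4=10
Total waiting = 5 + 12 + 6 + 10 = 33

33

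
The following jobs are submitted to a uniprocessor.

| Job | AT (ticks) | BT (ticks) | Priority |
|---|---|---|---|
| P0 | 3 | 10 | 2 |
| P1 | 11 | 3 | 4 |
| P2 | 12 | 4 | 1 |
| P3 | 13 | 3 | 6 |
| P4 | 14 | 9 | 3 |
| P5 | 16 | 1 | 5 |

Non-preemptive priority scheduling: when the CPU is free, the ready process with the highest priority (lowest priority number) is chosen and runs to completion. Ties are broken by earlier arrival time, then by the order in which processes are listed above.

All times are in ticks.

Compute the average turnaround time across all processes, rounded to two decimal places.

13.17

Timeline: | idle 0-3 | P0 3-13 | P2 13-17 | P4 17-26 | P1 26-29 | P5 29-30 | P3 30-33 |
Completion: P0=13  P1=29  P2=17  P3=33  P4=26  P5=30
Turnaround times: P0=10, P1=18, P2=5, P3=20, P4=12, P5=14
Average turnaround = (10+18+5+20+12+14) / 6 = 79/6 = 13.17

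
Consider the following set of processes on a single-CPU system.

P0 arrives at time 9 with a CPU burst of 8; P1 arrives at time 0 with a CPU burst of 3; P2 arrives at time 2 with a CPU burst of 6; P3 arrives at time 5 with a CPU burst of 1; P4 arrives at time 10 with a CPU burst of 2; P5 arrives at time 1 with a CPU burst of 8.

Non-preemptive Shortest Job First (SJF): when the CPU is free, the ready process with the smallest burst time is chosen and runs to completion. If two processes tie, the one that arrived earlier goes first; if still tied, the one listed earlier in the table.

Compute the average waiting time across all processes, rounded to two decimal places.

4.50

Schedule: | P1 0-3 | P2 3-9 | P3 9-10 | P4 10-12 | P5 12-20 | P0 20-28 |
Completion: P0=28  P1=3  P2=9  P3=10  P4=12  P5=20
Turnaround (C−A): P0=19  P1=3  P2=7  P3=5  P4=2  P5=19
Waiting times: P0=11, P1=0, P2=1, P3=4, P4=0, P5=11
Average waiting = (11+0+1+4+0+11) / 6 = 27/6 = 4.50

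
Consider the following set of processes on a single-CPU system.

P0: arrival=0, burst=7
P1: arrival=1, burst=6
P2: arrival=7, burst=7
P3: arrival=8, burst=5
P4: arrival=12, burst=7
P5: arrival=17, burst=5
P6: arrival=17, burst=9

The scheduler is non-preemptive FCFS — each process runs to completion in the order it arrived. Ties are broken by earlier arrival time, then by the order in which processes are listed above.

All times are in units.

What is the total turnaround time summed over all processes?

Gantt: | P0 0-7 | P1 7-13 | P2 13-20 | P3 20-25 | P4 25-32 | P5 32-37 | P6 37-46 |
Completion: P0=7  P1=13  P2=20  P3=25  P4=32  P5=37  P6=46
Turnaround = completion − arrival: P0=7, P1=12, P2=13, P3=17, P4=20, P5=20, P6=29
Total turnaround = 7 + 12 + 13 + 17 + 20 + 20 + 29 = 118

118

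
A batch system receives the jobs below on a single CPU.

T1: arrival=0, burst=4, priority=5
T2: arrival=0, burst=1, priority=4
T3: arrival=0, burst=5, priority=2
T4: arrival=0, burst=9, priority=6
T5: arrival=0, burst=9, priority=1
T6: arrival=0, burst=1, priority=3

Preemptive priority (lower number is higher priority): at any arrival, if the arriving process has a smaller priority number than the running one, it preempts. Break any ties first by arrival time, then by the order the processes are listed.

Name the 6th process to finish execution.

Timeline: | T5 0-9 | T3 9-14 | T6 14-15 | T2 15-16 | T1 16-20 | T4 20-29 |
Completion: T1=20  T2=16  T3=14  T4=29  T5=9  T6=15
Turnaround (C−A): T1=20  T2=16  T3=14  T4=29  T5=9  T6=15
Finish order: T5 → T3 → T6 → T2 → T1 → T4

T4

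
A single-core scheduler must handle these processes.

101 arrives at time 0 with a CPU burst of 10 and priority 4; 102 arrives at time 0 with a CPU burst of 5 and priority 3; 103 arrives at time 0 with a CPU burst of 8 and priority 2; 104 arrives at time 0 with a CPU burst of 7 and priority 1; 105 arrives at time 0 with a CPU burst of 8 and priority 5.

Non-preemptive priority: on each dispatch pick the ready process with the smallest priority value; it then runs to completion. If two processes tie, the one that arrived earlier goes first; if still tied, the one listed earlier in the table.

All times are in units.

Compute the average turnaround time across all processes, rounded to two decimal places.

Schedule: | 104 0-7 | 103 7-15 | 102 15-20 | 101 20-30 | 105 30-38 |
Completion: 101=30  102=20  103=15  104=7  105=38
Turnaround times: 101=30, 102=20, 103=15, 104=7, 105=38
Average turnaround = (30+20+15+7+38) / 5 = 110/5 = 22.00

22.00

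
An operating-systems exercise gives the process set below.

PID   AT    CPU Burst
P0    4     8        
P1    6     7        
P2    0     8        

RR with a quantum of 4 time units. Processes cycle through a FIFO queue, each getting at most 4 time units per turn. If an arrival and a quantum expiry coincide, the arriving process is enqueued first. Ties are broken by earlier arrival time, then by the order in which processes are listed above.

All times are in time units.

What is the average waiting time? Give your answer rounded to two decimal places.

7.33

Gantt: | P2 0-4 | P0 4-8 | P2 8-12 | P1 12-16 | P0 16-20 | P1 20-23 |
Completion: P0=20  P1=23  P2=12
Turnaround (C−A): P0=16  P1=17  P2=12
Waiting times: P0=8, P1=10, P2=4
Average waiting = (8+10+4) / 3 = 22/3 = 7.33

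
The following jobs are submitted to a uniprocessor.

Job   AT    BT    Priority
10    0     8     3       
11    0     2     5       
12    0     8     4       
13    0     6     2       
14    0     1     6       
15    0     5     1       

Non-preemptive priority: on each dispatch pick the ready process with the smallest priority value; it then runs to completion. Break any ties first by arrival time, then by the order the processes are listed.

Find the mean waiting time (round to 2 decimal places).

15.17

Schedule: | 15 0-5 | 13 5-11 | 10 11-19 | 12 19-27 | 11 27-29 | 14 29-30 |
Completion: 10=19  11=29  12=27  13=11  14=30  15=5
Waiting times: 10=11, 11=27, 12=19, 13=5, 14=29, 15=0
Average waiting = (11+27+19+5+29+0) / 6 = 91/6 = 15.17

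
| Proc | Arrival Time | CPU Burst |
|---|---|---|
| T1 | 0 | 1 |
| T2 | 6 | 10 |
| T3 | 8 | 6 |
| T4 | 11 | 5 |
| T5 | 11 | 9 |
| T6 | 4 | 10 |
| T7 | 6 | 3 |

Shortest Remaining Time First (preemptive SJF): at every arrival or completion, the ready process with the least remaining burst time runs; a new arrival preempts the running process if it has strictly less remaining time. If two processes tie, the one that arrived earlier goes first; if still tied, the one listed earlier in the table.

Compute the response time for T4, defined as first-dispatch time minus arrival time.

Schedule: | T1 0-1 | idle 1-4 | T6 4-6 | T7 6-9 | T3 9-15 | T4 15-20 | T6 20-28 | T5 28-37 | T2 37-47 |
Completion: T1=1  T2=47  T3=15  T4=20  T5=37  T6=28  T7=9
Turnaround (C−A): T1=1  T2=41  T3=7  T4=9  T5=26  T6=24  T7=3
Response(T4) = first start − arrival = 15 − 11 = 4

4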